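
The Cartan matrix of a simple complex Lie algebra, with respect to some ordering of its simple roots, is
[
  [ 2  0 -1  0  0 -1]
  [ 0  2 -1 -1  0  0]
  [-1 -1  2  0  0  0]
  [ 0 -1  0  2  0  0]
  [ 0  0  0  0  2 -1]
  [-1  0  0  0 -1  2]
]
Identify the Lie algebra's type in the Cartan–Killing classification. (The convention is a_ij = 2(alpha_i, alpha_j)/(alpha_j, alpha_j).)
The matrix has rank 6 with 2's on the diagonal. Reading the off-diagonal entries as Dynkin edges (a single edge where a_ij = a_ji = -1; a double or triple edge where a_ij * a_ji = 2 or 3), the diagram is a chain of 6 nodes with single edges (A_6). One simple-root ordering that puts it in standard form is (alpha_5, alpha_6, alpha_1, alpha_3, alpha_2, alpha_4). So the algebra is type A_6, i.e. sl(7).

A_6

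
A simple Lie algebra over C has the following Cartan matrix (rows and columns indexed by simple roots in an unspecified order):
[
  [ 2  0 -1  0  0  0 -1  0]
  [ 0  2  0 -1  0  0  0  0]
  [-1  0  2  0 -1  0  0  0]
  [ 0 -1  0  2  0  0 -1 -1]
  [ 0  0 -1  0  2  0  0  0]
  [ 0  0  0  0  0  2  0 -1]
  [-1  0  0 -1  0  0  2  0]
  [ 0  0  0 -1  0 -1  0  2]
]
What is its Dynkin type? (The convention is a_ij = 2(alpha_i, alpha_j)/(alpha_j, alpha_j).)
type E_8

The matrix has rank 8 with 2's on the diagonal. Reading the off-diagonal entries as Dynkin edges (a single edge where a_ij = a_ji = -1; a double or triple edge where a_ij * a_ji = 2 or 3), the diagram is a chain of 7 nodes with one extra node attached to the third node from one end (E_8). One simple-root ordering that puts it in standard form is (alpha_6, alpha_2, alpha_8, alpha_4, alpha_7, alpha_1, alpha_3, alpha_5). So the algebra is type E_8.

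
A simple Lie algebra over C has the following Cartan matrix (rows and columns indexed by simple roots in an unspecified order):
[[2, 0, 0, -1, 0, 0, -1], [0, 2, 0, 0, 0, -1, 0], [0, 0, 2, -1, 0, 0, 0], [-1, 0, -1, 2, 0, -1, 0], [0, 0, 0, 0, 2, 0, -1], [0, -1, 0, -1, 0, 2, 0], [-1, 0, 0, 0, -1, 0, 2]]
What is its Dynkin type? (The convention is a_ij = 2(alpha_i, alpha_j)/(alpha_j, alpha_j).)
The matrix has rank 7 with 2's on the diagonal. Reading the off-diagonal entries as Dynkin edges (a single edge where a_ij = a_ji = -1; a double or triple edge where a_ij * a_ji = 2 or 3), the diagram is a chain of 6 nodes with one extra node attached to the third node from one end (E_7). One simple-root ordering that puts it in standard form is (alpha_2, alpha_3, alpha_6, alpha_4, alpha_1, alpha_7, alpha_5). So the algebra is type E_7.

E_7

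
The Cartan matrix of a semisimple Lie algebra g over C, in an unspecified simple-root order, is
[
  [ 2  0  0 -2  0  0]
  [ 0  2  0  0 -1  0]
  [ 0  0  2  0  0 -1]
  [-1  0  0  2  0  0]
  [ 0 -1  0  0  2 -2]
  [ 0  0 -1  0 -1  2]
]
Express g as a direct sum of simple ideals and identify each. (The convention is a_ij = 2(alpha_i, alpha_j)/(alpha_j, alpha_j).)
type B_2 ⊕ type F_4

The diagram associated to this matrix has two connected components: the simple roots {alpha_1, alpha_4} form a chain of 2 nodes with a double edge at one end; the terminal node there is the unique short simple root (B_2), and {alpha_2, alpha_3, alpha_5, alpha_6} form a chain of 4 nodes with a double edge between the middle two (F_4). A semisimple Lie algebra decomposes uniquely as the direct sum of simple ideals, one per connected component of its Dynkin diagram, so g ≅ B_2 ⊕ F_4 (dimension 10 + 52 = 62).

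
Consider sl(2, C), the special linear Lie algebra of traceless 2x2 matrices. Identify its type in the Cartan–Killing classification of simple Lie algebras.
A_1

This is sl(2), which has dimension 2^2 - 1 = 3 and rank 2 - 1 = 1 (a Cartan subalgebra is the diagonal traceless matrices). In the classification of classical Lie algebras, the special linear algebra sl(n+1) has type A_n; here n = 1, so the Dynkin diagram is a chain of 1 nodes with single edges (A_1). Hence the type is A_1.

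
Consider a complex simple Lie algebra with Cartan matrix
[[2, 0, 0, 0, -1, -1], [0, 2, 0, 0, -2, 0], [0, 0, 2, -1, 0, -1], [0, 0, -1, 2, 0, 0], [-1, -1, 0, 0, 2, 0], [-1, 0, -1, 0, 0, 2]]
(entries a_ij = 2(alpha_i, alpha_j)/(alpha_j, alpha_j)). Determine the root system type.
C6

The matrix has rank 6 with 2's on the diagonal. Reading the off-diagonal entries as Dynkin edges (a single edge where a_ij = a_ji = -1; a double or triple edge where a_ij * a_ji = 2 or 3), the diagram is a chain of 6 nodes with a double edge at one end; the terminal node there is the unique long simple root (C_6). One simple-root ordering that puts it in standard form is (alpha_4, alpha_3, alpha_6, alpha_1, alpha_5, alpha_2). So the algebra is type C_6, i.e. sp(12).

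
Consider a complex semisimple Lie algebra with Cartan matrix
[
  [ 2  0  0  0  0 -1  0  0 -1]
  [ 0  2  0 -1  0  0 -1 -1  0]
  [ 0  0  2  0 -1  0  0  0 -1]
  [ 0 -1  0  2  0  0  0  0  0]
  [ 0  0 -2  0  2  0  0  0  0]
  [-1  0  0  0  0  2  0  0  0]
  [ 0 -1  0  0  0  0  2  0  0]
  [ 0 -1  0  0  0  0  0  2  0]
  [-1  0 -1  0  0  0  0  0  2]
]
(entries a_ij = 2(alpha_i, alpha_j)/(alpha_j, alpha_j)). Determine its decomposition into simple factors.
The diagram associated to this matrix has two connected components: the simple roots {alpha_1, alpha_3, alpha_5, alpha_6, alpha_9} form a chain of 5 nodes with a double edge at one end; the terminal node there is the unique long simple root (C_5), and {alpha_2, alpha_4, alpha_7, alpha_8} form a chain of 2 nodes with a fork of two nodes at one end (D_4). A semisimple Lie algebra decomposes uniquely as the direct sum of simple ideals, one per connected component of its Dynkin diagram, so g ≅ C_5 ⊕ D_4 (dimension 55 + 28 = 83).

C5 + D4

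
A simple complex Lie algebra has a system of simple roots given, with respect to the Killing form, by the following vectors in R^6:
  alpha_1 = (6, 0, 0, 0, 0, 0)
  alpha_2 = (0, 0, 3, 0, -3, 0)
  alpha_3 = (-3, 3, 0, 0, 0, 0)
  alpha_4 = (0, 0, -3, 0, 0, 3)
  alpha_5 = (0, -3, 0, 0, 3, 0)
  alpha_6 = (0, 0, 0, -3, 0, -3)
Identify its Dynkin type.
type C_6

Compute the Cartan integers a_ij = 2(alpha_i, alpha_j)/(alpha_j, alpha_j); the resulting 6x6 Cartan matrix is
[[2, 0, -2, 0, 0, 0], [0, 2, 0, -1, -1, 0], [-1, 0, 2, 0, -1, 0], [0, -1, 0, 2, 0, -1], [0, -1, -1, 0, 2, 0], [0, 0, 0, -1, 0, 2]].
The roots have two lengths (squared-length ratio 2:1); the short ones are alpha_{2,3,4,5,6}. The associated Dynkin diagram is a chain of 6 nodes with a double edge at one end; the terminal node there is the unique long simple root (C_6), so the type is C_6 (the algebra sp(12)).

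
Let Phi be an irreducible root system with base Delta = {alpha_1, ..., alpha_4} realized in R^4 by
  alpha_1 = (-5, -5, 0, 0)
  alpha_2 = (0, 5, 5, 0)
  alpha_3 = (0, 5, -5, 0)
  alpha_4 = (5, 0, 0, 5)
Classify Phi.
D_4

Compute the Cartan integers a_ij = 2(alpha_i, alpha_j)/(alpha_j, alpha_j); the resulting 4x4 Cartan matrix is
[[2, -1, -1, -1], [-1, 2, 0, 0], [-1, 0, 2, 0], [-1, 0, 0, 2]].
All simple roots have the same length, so the diagram is simply laced. The associated Dynkin diagram is a chain of 2 nodes with a fork of two nodes at one end (D_4), so the type is D_4 (the algebra so(8)).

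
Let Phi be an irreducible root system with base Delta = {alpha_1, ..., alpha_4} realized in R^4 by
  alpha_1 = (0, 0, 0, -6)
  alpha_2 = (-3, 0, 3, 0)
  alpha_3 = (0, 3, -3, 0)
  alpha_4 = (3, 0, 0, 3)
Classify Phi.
Compute the Cartan integers a_ij = 2(alpha_i, alpha_j)/(alpha_j, alpha_j); the resulting 4x4 Cartan matrix is
[[2, 0, 0, -2], [0, 2, -1, -1], [0, -1, 2, 0], [-1, -1, 0, 2]].
The roots have two lengths (squared-length ratio 2:1); the short ones are alpha_{2,3,4}. The associated Dynkin diagram is a chain of 4 nodes with a double edge at one end; the terminal node there is the unique long simple root (C_4), so the type is C_4 (the algebra sp(8)).

C_4 (sp(8))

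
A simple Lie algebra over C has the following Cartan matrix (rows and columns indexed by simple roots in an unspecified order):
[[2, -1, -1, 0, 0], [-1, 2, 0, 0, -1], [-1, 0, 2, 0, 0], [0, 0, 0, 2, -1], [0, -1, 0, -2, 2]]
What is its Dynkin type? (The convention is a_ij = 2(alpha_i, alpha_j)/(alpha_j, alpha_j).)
The matrix has rank 5 with 2's on the diagonal. Reading the off-diagonal entries as Dynkin edges (a single edge where a_ij = a_ji = -1; a double or triple edge where a_ij * a_ji = 2 or 3), the diagram is a chain of 5 nodes with a double edge at one end; the terminal node there is the unique short simple root (B_5). One simple-root ordering that puts it in standard form is (alpha_3, alpha_1, alpha_2, alpha_5, alpha_4). So the algebra is type B_5, i.e. so(11).

B_5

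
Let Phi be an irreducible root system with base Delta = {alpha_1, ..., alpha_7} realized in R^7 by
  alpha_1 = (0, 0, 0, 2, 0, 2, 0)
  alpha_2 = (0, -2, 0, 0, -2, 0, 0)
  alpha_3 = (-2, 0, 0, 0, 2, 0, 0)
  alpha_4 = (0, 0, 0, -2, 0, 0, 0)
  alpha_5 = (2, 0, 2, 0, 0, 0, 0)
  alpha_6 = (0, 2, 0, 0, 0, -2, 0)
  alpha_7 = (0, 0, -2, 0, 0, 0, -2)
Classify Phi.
type B_7

Compute the Cartan integers a_ij = 2(alpha_i, alpha_j)/(alpha_j, alpha_j); the resulting 7x7 Cartan matrix is
[[2, 0, 0, -2, 0, -1, 0], [0, 2, -1, 0, 0, -1, 0], [0, -1, 2, 0, -1, 0, 0], [-1, 0, 0, 2, 0, 0, 0], [0, 0, -1, 0, 2, 0, -1], [-1, -1, 0, 0, 0, 2, 0], [0, 0, 0, 0, -1, 0, 2]].
The roots have two lengths (squared-length ratio 2:1); the short ones are alpha_{4}. The associated Dynkin diagram is a chain of 7 nodes with a double edge at one end; the terminal node there is the unique short simple root (B_7), so the type is B_7 (the algebra so(15)).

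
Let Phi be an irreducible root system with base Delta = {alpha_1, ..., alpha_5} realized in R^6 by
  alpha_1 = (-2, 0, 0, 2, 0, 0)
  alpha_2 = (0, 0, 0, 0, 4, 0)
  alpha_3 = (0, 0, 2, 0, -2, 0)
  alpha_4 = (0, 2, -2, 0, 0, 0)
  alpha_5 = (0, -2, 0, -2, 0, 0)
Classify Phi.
C_5 (sp(10))

Compute the Cartan integers a_ij = 2(alpha_i, alpha_j)/(alpha_j, alpha_j); the resulting 5x5 Cartan matrix is
[[2, 0, 0, 0, -1], [0, 2, -2, 0, 0], [0, -1, 2, -1, 0], [0, 0, -1, 2, -1], [-1, 0, 0, -1, 2]].
The roots have two lengths (squared-length ratio 2:1); the short ones are alpha_{1,3,4,5}. The associated Dynkin diagram is a chain of 5 nodes with a double edge at one end; the terminal node there is the unique long simple root (C_5), so the type is C_5 (the algebra sp(10)).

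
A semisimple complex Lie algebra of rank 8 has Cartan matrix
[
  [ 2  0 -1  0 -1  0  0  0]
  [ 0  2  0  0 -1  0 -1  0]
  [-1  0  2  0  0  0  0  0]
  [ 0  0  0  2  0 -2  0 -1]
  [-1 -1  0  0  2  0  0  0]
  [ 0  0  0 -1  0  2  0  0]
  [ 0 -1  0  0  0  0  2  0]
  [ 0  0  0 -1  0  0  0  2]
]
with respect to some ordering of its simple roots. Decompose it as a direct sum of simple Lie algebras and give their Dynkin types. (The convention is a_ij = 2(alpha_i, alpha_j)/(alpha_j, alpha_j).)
The diagram associated to this matrix has two connected components: the simple roots {alpha_1, alpha_2, alpha_3, alpha_5, alpha_7} form a chain of 5 nodes with single edges (A_5), and {alpha_4, alpha_6, alpha_8} form a chain of 3 nodes with a double edge at one end; the terminal node there is the unique short simple root (B_3). A semisimple Lie algebra decomposes uniquely as the direct sum of simple ideals, one per connected component of its Dynkin diagram, so g ≅ A_5 ⊕ B_3 (dimension 35 + 21 = 56).

A_5 (sl(6)) ⊕ B_3 (so(7))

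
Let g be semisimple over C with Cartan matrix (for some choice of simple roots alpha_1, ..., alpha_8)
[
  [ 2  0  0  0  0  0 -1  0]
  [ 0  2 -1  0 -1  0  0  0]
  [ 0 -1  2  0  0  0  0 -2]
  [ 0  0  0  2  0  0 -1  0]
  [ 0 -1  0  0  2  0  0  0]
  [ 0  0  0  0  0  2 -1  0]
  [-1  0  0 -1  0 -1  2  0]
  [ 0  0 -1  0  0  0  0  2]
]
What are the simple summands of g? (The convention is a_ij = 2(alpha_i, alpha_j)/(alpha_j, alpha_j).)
The diagram associated to this matrix has two connected components: the simple roots {alpha_2, alpha_3, alpha_5, alpha_8} form a chain of 4 nodes with a double edge at one end; the terminal node there is the unique short simple root (B_4), and {alpha_1, alpha_4, alpha_6, alpha_7} form a chain of 2 nodes with a fork of two nodes at one end (D_4). A semisimple Lie algebra decomposes uniquely as the direct sum of simple ideals, one per connected component of its Dynkin diagram, so g ≅ B_4 ⊕ D_4 (dimension 36 + 28 = 64).

type B_4 ⊕ type D_4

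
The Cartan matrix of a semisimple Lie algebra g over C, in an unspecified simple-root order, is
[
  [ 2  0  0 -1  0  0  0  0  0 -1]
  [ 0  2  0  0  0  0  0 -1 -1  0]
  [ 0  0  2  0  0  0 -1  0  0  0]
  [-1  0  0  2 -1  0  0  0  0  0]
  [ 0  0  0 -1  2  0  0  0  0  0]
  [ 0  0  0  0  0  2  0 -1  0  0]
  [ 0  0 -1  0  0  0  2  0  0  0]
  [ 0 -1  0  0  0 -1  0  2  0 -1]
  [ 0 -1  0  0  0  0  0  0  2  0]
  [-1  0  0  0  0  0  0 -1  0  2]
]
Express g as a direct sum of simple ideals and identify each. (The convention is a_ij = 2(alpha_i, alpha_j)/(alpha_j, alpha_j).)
The diagram associated to this matrix has two connected components: the simple roots {alpha_3, alpha_7} form a chain of 2 nodes with single edges (A_2), and {alpha_1, alpha_2, alpha_4, alpha_5, alpha_6, alpha_8, alpha_9, alpha_10} form a chain of 7 nodes with one extra node attached to the third node from one end (E_8). A semisimple Lie algebra decomposes uniquely as the direct sum of simple ideals, one per connected component of its Dynkin diagram, so g ≅ A_2 ⊕ E_8 (dimension 8 + 248 = 256).

A_2 (sl(3)) ⊕ E_8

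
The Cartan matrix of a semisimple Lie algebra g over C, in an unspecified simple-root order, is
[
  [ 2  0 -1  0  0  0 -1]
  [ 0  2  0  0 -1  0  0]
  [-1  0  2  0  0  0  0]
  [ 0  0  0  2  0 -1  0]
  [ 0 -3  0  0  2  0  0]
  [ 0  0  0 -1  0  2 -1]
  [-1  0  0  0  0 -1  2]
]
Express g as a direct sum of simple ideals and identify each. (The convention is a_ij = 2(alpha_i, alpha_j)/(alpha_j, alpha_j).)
A5 + G2

The diagram associated to this matrix has two connected components: the simple roots {alpha_1, alpha_3, alpha_4, alpha_6, alpha_7} form a chain of 5 nodes with single edges (A_5), and {alpha_2, alpha_5} form two nodes joined by a triple edge (G_2). A semisimple Lie algebra decomposes uniquely as the direct sum of simple ideals, one per connected component of its Dynkin diagram, so g ≅ A_5 ⊕ G_2 (dimension 35 + 14 = 49).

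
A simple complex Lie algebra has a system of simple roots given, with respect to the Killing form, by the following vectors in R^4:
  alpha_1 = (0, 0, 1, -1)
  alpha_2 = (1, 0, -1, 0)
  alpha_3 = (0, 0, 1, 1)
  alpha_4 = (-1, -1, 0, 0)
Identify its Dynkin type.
D_4

Compute the Cartan integers a_ij = 2(alpha_i, alpha_j)/(alpha_j, alpha_j); the resulting 4x4 Cartan matrix is
[[2, -1, 0, 0], [-1, 2, -1, -1], [0, -1, 2, 0], [0, -1, 0, 2]].
All simple roots have the same length, so the diagram is simply laced. The associated Dynkin diagram is a chain of 2 nodes with a fork of two nodes at one end (D_4), so the type is D_4 (the algebra so(8)).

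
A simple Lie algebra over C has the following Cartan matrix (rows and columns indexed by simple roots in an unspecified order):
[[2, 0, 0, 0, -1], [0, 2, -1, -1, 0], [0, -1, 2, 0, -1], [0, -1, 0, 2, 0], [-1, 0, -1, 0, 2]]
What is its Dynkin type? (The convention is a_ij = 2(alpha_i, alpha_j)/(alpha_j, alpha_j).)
The matrix has rank 5 with 2's on the diagonal. Reading the off-diagonal entries as Dynkin edges (a single edge where a_ij = a_ji = -1; a double or triple edge where a_ij * a_ji = 2 or 3), the diagram is a chain of 5 nodes with single edges (A_5). One simple-root ordering that puts it in standard form is (alpha_4, alpha_2, alpha_3, alpha_5, alpha_1). So the algebra is type A_5, i.e. sl(6).

A_5 (sl(6))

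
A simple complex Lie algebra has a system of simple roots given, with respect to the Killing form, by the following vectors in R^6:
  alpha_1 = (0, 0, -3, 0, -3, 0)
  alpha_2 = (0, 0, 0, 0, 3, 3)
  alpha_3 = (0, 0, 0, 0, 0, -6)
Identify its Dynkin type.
Compute the Cartan integers a_ij = 2(alpha_i, alpha_j)/(alpha_j, alpha_j); the resulting 3x3 Cartan matrix is
[[2, -1, 0], [-1, 2, -1], [0, -2, 2]].
The roots have two lengths (squared-length ratio 2:1); the short ones are alpha_{1,2}. The associated Dynkin diagram is a chain of 3 nodes with a double edge at one end; the terminal node there is the unique long simple root (C_3), so the type is C_3 (the algebra sp(6)).

type C_3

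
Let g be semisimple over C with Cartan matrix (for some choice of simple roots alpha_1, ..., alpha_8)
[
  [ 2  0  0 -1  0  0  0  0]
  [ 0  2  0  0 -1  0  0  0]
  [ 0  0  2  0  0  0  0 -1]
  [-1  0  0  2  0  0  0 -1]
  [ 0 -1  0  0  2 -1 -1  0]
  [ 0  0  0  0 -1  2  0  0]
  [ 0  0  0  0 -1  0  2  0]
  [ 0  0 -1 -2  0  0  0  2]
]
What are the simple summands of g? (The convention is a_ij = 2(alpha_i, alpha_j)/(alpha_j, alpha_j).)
D4 + F4

The diagram associated to this matrix has two connected components: the simple roots {alpha_2, alpha_5, alpha_6, alpha_7} form a chain of 2 nodes with a fork of two nodes at one end (D_4), and {alpha_1, alpha_3, alpha_4, alpha_8} form a chain of 4 nodes with a double edge between the middle two (F_4). A semisimple Lie algebra decomposes uniquely as the direct sum of simple ideals, one per connected component of its Dynkin diagram, so g ≅ D_4 ⊕ F_4 (dimension 28 + 52 = 80).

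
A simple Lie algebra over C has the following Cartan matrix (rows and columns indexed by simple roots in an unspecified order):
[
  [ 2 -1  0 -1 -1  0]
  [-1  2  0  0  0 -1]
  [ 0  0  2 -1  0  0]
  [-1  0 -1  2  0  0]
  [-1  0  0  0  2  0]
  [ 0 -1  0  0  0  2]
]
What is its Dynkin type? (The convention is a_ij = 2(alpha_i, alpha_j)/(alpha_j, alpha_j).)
The matrix has rank 6 with 2's on the diagonal. Reading the off-diagonal entries as Dynkin edges (a single edge where a_ij = a_ji = -1; a double or triple edge where a_ij * a_ji = 2 or 3), the diagram is a chain of 5 nodes with one extra node attached to the third node from one end (E_6). One simple-root ordering that puts it in standard form is (alpha_3, alpha_5, alpha_4, alpha_1, alpha_2, alpha_6). So the algebra is type E_6.

type E_6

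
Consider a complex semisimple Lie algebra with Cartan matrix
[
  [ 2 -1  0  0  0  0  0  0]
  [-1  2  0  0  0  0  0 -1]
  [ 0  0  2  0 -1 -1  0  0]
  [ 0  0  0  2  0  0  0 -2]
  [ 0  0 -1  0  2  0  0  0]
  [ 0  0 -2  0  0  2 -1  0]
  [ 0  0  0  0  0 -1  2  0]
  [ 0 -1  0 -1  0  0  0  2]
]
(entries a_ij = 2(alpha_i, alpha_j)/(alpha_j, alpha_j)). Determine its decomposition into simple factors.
The diagram associated to this matrix has two connected components: the simple roots {alpha_1, alpha_2, alpha_4, alpha_8} form a chain of 4 nodes with a double edge at one end; the terminal node there is the unique long simple root (C_4), and {alpha_3, alpha_5, alpha_6, alpha_7} form a chain of 4 nodes with a double edge between the middle two (F_4). A semisimple Lie algebra decomposes uniquely as the direct sum of simple ideals, one per connected component of its Dynkin diagram, so g ≅ C_4 ⊕ F_4 (dimension 36 + 52 = 88).

C_4 + F_4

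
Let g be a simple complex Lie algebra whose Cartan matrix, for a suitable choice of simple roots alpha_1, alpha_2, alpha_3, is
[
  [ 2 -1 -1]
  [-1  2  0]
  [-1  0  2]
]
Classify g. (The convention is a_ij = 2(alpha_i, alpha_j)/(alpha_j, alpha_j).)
A3

The matrix has rank 3 with 2's on the diagonal. Reading the off-diagonal entries as Dynkin edges (a single edge where a_ij = a_ji = -1; a double or triple edge where a_ij * a_ji = 2 or 3), the diagram is a chain of 3 nodes with single edges (A_3). One simple-root ordering that puts it in standard form is (alpha_2, alpha_1, alpha_3). So the algebra is type A_3, i.e. sl(4).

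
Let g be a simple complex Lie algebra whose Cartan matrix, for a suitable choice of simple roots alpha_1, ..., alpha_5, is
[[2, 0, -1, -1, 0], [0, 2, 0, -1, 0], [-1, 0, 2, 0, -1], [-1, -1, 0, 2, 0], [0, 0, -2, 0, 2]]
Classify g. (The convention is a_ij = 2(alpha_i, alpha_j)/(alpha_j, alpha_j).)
The matrix has rank 5 with 2's on the diagonal. Reading the off-diagonal entries as Dynkin edges (a single edge where a_ij = a_ji = -1; a double or triple edge where a_ij * a_ji = 2 or 3), the diagram is a chain of 5 nodes with a double edge at one end; the terminal node there is the unique long simple root (C_5). One simple-root ordering that puts it in standard form is (alpha_2, alpha_4, alpha_1, alpha_3, alpha_5). So the algebra is type C_5, i.e. sp(10).

type C_5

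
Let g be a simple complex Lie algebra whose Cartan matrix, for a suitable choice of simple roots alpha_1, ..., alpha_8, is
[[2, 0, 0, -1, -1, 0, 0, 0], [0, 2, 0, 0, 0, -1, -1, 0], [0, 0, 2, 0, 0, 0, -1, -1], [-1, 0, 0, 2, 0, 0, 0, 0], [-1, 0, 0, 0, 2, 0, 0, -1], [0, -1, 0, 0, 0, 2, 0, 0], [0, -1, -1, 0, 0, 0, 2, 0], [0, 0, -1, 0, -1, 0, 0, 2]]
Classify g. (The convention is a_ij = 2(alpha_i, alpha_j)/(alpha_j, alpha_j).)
A_8 (sl(9))

The matrix has rank 8 with 2's on the diagonal. Reading the off-diagonal entries as Dynkin edges (a single edge where a_ij = a_ji = -1; a double or triple edge where a_ij * a_ji = 2 or 3), the diagram is a chain of 8 nodes with single edges (A_8). One simple-root ordering that puts it in standard form is (alpha_4, alpha_1, alpha_5, alpha_8, alpha_3, alpha_7, alpha_2, alpha_6). So the algebra is type A_8, i.e. sl(9).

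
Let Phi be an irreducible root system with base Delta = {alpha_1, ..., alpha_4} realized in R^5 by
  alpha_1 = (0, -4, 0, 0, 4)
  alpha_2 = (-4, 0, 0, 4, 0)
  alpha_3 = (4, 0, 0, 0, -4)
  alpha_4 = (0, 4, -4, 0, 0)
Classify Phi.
Compute the Cartan integers a_ij = 2(alpha_i, alpha_j)/(alpha_j, alpha_j); the resulting 4x4 Cartan matrix is
[[2, 0, -1, -1], [0, 2, -1, 0], [-1, -1, 2, 0], [-1, 0, 0, 2]].
All simple roots have the same length, so the diagram is simply laced. The associated Dynkin diagram is a chain of 4 nodes with single edges (A_4), so the type is A_4 (the algebra sl(5)).

A_4 (sl(5))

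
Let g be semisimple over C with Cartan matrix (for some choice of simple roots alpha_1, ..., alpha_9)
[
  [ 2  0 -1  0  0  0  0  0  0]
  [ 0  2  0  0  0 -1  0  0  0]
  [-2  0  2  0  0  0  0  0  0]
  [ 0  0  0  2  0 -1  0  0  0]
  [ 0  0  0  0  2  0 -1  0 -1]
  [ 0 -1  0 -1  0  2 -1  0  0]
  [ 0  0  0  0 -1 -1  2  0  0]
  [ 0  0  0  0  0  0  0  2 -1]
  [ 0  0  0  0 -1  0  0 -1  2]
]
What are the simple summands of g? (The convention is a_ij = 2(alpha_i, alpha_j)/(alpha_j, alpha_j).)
The diagram associated to this matrix has two connected components: the simple roots {alpha_1, alpha_3} form a chain of 2 nodes with a double edge at one end; the terminal node there is the unique short simple root (B_2), and {alpha_2, alpha_4, alpha_5, alpha_6, alpha_7, alpha_8, alpha_9} form a chain of 5 nodes with a fork of two nodes at one end (D_7). A semisimple Lie algebra decomposes uniquely as the direct sum of simple ideals, one per connected component of its Dynkin diagram, so g ≅ B_2 ⊕ D_7 (dimension 10 + 91 = 101).

type B_2 + type D_7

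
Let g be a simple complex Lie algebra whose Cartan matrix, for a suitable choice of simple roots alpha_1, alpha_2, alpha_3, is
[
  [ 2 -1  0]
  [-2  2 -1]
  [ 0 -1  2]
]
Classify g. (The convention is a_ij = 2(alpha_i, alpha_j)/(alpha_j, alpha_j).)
The matrix has rank 3 with 2's on the diagonal. Reading the off-diagonal entries as Dynkin edges (a single edge where a_ij = a_ji = -1; a double or triple edge where a_ij * a_ji = 2 or 3), the diagram is a chain of 3 nodes with a double edge at one end; the terminal node there is the unique short simple root (B_3). One simple-root ordering that puts it in standard form is (alpha_3, alpha_2, alpha_1). So the algebra is type B_3, i.e. so(7).

B_3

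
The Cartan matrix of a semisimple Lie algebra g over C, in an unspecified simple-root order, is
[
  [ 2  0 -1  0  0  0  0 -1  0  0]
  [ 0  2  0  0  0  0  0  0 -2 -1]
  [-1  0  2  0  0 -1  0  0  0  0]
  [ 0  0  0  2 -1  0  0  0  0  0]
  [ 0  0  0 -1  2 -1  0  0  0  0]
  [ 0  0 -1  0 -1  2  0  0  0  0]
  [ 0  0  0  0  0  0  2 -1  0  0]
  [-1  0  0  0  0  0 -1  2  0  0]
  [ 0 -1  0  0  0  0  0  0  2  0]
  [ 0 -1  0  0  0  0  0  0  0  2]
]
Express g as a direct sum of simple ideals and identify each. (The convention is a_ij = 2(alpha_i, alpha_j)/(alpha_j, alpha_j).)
A_7 (sl(8)) + B_3 (so(7))

The diagram associated to this matrix has two connected components: the simple roots {alpha_1, alpha_3, alpha_4, alpha_5, alpha_6, alpha_7, alpha_8} form a chain of 7 nodes with single edges (A_7), and {alpha_2, alpha_9, alpha_10} form a chain of 3 nodes with a double edge at one end; the terminal node there is the unique short simple root (B_3). A semisimple Lie algebra decomposes uniquely as the direct sum of simple ideals, one per connected component of its Dynkin diagram, so g ≅ A_7 ⊕ B_3 (dimension 63 + 21 = 84).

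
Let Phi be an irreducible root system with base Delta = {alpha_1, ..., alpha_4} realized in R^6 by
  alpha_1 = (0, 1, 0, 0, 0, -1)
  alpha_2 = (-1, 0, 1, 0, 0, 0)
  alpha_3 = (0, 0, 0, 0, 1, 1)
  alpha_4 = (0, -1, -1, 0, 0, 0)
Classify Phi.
Compute the Cartan integers a_ij = 2(alpha_i, alpha_j)/(alpha_j, alpha_j); the resulting 4x4 Cartan matrix is
[[2, 0, -1, -1], [0, 2, 0, -1], [-1, 0, 2, 0], [-1, -1, 0, 2]].
All simple roots have the same length, so the diagram is simply laced. The associated Dynkin diagram is a chain of 4 nodes with single edges (A_4), so the type is A_4 (the algebra sl(5)).

A4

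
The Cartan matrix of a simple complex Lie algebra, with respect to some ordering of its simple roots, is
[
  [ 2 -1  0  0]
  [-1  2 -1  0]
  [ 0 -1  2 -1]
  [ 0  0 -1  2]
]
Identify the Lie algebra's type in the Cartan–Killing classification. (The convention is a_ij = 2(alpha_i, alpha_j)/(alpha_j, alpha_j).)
The matrix has rank 4 with 2's on the diagonal. Reading the off-diagonal entries as Dynkin edges (a single edge where a_ij = a_ji = -1; a double or triple edge where a_ij * a_ji = 2 or 3), the diagram is a chain of 4 nodes with single edges (A_4). One simple-root ordering that puts it in standard form is (alpha_1, alpha_2, alpha_3, alpha_4). So the algebra is type A_4, i.e. sl(5).

A4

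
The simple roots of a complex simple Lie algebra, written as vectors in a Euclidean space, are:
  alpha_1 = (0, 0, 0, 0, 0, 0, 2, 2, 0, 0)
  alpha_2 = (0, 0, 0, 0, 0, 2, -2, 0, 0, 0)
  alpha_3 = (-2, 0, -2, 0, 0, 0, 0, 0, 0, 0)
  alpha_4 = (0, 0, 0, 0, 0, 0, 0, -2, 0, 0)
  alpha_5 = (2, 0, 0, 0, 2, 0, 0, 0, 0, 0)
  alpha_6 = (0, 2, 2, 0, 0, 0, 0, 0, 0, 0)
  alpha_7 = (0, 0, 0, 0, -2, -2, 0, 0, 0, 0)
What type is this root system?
B7

Compute the Cartan integers a_ij = 2(alpha_i, alpha_j)/(alpha_j, alpha_j); the resulting 7x7 Cartan matrix is
[[2, -1, 0, -2, 0, 0, 0], [-1, 2, 0, 0, 0, 0, -1], [0, 0, 2, 0, -1, -1, 0], [-1, 0, 0, 2, 0, 0, 0], [0, 0, -1, 0, 2, 0, -1], [0, 0, -1, 0, 0, 2, 0], [0, -1, 0, 0, -1, 0, 2]].
The roots have two lengths (squared-length ratio 2:1); the short ones are alpha_{4}. The associated Dynkin diagram is a chain of 7 nodes with a double edge at one end; the terminal node there is the unique short simple root (B_7), so the type is B_7 (the algebra so(15)).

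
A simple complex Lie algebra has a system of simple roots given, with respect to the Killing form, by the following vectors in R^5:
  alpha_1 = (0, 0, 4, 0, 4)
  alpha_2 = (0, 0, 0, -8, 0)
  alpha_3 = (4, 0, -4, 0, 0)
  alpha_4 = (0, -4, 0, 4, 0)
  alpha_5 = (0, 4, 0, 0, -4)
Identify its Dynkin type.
C5

Compute the Cartan integers a_ij = 2(alpha_i, alpha_j)/(alpha_j, alpha_j); the resulting 5x5 Cartan matrix is
[[2, 0, -1, 0, -1], [0, 2, 0, -2, 0], [-1, 0, 2, 0, 0], [0, -1, 0, 2, -1], [-1, 0, 0, -1, 2]].
The roots have two lengths (squared-length ratio 2:1); the short ones are alpha_{1,3,4,5}. The associated Dynkin diagram is a chain of 5 nodes with a double edge at one end; the terminal node there is the unique long simple root (C_5), so the type is C_5 (the algebra sp(10)).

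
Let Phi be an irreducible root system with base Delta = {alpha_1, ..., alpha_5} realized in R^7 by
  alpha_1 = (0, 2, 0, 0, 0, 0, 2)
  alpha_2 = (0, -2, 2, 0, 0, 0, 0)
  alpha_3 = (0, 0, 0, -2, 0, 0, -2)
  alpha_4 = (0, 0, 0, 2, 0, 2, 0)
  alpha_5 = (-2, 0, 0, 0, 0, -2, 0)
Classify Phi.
Compute the Cartan integers a_ij = 2(alpha_i, alpha_j)/(alpha_j, alpha_j); the resulting 5x5 Cartan matrix is
[[2, -1, -1, 0, 0], [-1, 2, 0, 0, 0], [-1, 0, 2, -1, 0], [0, 0, -1, 2, -1], [0, 0, 0, -1, 2]].
All simple roots have the same length, so the diagram is simply laced. The associated Dynkin diagram is a chain of 5 nodes with single edges (A_5), so the type is A_5 (the algebra sl(6)).

A5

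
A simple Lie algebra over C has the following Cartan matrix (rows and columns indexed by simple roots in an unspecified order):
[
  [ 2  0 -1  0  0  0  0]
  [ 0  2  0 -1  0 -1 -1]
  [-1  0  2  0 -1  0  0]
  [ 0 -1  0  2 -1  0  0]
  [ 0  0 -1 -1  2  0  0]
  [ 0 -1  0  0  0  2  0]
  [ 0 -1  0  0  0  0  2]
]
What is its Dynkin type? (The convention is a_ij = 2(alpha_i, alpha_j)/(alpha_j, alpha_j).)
D_7 (so(14))

The matrix has rank 7 with 2's on the diagonal. Reading the off-diagonal entries as Dynkin edges (a single edge where a_ij = a_ji = -1; a double or triple edge where a_ij * a_ji = 2 or 3), the diagram is a chain of 5 nodes with a fork of two nodes at one end (D_7). One simple-root ordering that puts it in standard form is (alpha_1, alpha_3, alpha_5, alpha_4, alpha_2, alpha_6, alpha_7). So the algebra is type D_7, i.e. so(14).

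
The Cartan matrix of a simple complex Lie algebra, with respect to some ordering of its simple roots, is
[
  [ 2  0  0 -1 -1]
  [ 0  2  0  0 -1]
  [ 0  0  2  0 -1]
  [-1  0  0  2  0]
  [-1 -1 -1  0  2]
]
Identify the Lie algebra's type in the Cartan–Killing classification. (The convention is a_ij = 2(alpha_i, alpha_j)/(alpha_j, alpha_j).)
The matrix has rank 5 with 2's on the diagonal. Reading the off-diagonal entries as Dynkin edges (a single edge where a_ij = a_ji = -1; a double or triple edge where a_ij * a_ji = 2 or 3), the diagram is a chain of 3 nodes with a fork of two nodes at one end (D_5). One simple-root ordering that puts it in standard form is (alpha_4, alpha_1, alpha_5, alpha_2, alpha_3). So the algebra is type D_5, i.e. so(10).

D5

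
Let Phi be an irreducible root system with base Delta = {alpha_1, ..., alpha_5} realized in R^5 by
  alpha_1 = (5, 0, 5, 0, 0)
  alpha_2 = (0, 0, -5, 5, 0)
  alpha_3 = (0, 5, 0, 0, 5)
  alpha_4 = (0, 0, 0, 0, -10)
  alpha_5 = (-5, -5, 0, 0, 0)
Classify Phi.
C_5 (sp(10))

Compute the Cartan integers a_ij = 2(alpha_i, alpha_j)/(alpha_j, alpha_j); the resulting 5x5 Cartan matrix is
[[2, -1, 0, 0, -1], [-1, 2, 0, 0, 0], [0, 0, 2, -1, -1], [0, 0, -2, 2, 0], [-1, 0, -1, 0, 2]].
The roots have two lengths (squared-length ratio 2:1); the short ones are alpha_{1,2,3,5}. The associated Dynkin diagram is a chain of 5 nodes with a double edge at one end; the terminal node there is the unique long simple root (C_5), so the type is C_5 (the algebra sp(10)).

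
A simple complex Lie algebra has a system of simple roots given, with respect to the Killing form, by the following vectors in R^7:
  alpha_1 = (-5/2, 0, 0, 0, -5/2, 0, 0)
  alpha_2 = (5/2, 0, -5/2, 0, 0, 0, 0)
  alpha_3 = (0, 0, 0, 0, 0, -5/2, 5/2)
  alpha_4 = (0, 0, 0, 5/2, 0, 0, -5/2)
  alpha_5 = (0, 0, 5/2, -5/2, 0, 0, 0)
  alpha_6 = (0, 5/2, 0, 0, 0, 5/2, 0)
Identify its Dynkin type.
A6

Compute the Cartan integers a_ij = 2(alpha_i, alpha_j)/(alpha_j, alpha_j); the resulting 6x6 Cartan matrix is
[[2, -1, 0, 0, 0, 0], [-1, 2, 0, 0, -1, 0], [0, 0, 2, -1, 0, -1], [0, 0, -1, 2, -1, 0], [0, -1, 0, -1, 2, 0], [0, 0, -1, 0, 0, 2]].
All simple roots have the same length, so the diagram is simply laced. The associated Dynkin diagram is a chain of 6 nodes with single edges (A_6), so the type is A_6 (the algebra sl(7)).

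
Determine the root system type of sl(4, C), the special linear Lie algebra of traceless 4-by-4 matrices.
A3

This is sl(4), which has dimension 4^2 - 1 = 15 and rank 4 - 1 = 3 (a Cartan subalgebra is the diagonal traceless matrices). In the classification of classical Lie algebras, the special linear algebra sl(n+1) has type A_n; here n = 3, so the Dynkin diagram is a chain of 3 nodes with single edges (A_3). Hence the type is A_3.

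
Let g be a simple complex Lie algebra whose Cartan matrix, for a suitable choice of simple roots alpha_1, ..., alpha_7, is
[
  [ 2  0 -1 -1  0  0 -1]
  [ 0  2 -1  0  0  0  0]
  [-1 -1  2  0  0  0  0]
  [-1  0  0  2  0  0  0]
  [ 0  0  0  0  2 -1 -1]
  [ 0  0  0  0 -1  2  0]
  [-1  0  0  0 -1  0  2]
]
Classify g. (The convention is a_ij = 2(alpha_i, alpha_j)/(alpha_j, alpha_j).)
The matrix has rank 7 with 2's on the diagonal. Reading the off-diagonal entries as Dynkin edges (a single edge where a_ij = a_ji = -1; a double or triple edge where a_ij * a_ji = 2 or 3), the diagram is a chain of 6 nodes with one extra node attached to the third node from one end (E_7). One simple-root ordering that puts it in standard form is (alpha_2, alpha_4, alpha_3, alpha_1, alpha_7, alpha_5, alpha_6). So the algebra is type E_7.

E7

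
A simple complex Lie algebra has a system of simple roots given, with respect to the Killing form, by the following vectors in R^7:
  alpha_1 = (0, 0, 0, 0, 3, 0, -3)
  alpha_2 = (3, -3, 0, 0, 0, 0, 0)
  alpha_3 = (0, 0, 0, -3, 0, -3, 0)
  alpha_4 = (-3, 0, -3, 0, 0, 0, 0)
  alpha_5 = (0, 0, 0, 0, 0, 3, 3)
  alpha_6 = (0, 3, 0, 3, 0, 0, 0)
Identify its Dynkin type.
A_6

Compute the Cartan integers a_ij = 2(alpha_i, alpha_j)/(alpha_j, alpha_j); the resulting 6x6 Cartan matrix is
[[2, 0, 0, 0, -1, 0], [0, 2, 0, -1, 0, -1], [0, 0, 2, 0, -1, -1], [0, -1, 0, 2, 0, 0], [-1, 0, -1, 0, 2, 0], [0, -1, -1, 0, 0, 2]].
All simple roots have the same length, so the diagram is simply laced. The associated Dynkin diagram is a chain of 6 nodes with single edges (A_6), so the type is A_6 (the algebra sl(7)).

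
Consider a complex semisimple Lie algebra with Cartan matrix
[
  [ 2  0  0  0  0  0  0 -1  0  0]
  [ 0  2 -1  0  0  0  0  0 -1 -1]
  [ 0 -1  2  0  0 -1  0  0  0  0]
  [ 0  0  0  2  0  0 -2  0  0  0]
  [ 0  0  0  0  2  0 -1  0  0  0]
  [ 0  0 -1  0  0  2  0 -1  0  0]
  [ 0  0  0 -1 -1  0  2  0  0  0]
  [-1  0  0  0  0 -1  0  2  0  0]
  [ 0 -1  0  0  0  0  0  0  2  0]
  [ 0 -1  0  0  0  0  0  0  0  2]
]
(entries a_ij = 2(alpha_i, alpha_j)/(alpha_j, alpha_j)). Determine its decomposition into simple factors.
C3 ⊕ D7

The diagram associated to this matrix has two connected components: the simple roots {alpha_4, alpha_5, alpha_7} form a chain of 3 nodes with a double edge at one end; the terminal node there is the unique long simple root (C_3), and {alpha_1, alpha_2, alpha_3, alpha_6, alpha_8, alpha_9, alpha_10} form a chain of 5 nodes with a fork of two nodes at one end (D_7). A semisimple Lie algebra decomposes uniquely as the direct sum of simple ideals, one per connected component of its Dynkin diagram, so g ≅ C_3 ⊕ D_7 (dimension 21 + 91 = 112).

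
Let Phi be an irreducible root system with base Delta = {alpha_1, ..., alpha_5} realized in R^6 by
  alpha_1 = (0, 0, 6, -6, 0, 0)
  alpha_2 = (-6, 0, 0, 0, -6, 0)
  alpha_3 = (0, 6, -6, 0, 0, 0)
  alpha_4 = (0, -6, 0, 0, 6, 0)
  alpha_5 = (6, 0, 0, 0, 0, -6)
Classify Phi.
A_5 (sl(6))

Compute the Cartan integers a_ij = 2(alpha_i, alpha_j)/(alpha_j, alpha_j); the resulting 5x5 Cartan matrix is
[[2, 0, -1, 0, 0], [0, 2, 0, -1, -1], [-1, 0, 2, -1, 0], [0, -1, -1, 2, 0], [0, -1, 0, 0, 2]].
All simple roots have the same length, so the diagram is simply laced. The associated Dynkin diagram is a chain of 5 nodes with single edges (A_5), so the type is A_5 (the algebra sl(6)).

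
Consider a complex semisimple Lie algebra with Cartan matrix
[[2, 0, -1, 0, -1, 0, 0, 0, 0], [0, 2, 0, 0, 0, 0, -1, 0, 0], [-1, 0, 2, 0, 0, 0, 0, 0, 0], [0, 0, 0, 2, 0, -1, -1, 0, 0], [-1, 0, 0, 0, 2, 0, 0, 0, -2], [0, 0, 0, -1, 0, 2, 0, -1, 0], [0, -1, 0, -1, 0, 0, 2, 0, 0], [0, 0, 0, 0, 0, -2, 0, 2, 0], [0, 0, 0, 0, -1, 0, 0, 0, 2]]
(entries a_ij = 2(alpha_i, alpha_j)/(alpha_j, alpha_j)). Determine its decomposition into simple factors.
B_4 (so(9)) + C_5 (sp(10))

The diagram associated to this matrix has two connected components: the simple roots {alpha_1, alpha_3, alpha_5, alpha_9} form a chain of 4 nodes with a double edge at one end; the terminal node there is the unique short simple root (B_4), and {alpha_2, alpha_4, alpha_6, alpha_7, alpha_8} form a chain of 5 nodes with a double edge at one end; the terminal node there is the unique long simple root (C_5). A semisimple Lie algebra decomposes uniquely as the direct sum of simple ideals, one per connected component of its Dynkin diagram, so g ≅ B_4 ⊕ C_5 (dimension 36 + 55 = 91).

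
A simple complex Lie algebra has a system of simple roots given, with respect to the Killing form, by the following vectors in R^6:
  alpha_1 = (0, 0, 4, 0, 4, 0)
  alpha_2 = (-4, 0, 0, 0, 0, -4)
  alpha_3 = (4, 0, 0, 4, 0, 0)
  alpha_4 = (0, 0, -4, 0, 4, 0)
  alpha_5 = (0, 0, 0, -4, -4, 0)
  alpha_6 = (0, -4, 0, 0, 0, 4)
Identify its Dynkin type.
Compute the Cartan integers a_ij = 2(alpha_i, alpha_j)/(alpha_j, alpha_j); the resulting 6x6 Cartan matrix is
[[2, 0, 0, 0, -1, 0], [0, 2, -1, 0, 0, -1], [0, -1, 2, 0, -1, 0], [0, 0, 0, 2, -1, 0], [-1, 0, -1, -1, 2, 0], [0, -1, 0, 0, 0, 2]].
All simple roots have the same length, so the diagram is simply laced. The associated Dynkin diagram is a chain of 4 nodes with a fork of two nodes at one end (D_6), so the type is D_6 (the algebra so(12)).

D_6 (so(12))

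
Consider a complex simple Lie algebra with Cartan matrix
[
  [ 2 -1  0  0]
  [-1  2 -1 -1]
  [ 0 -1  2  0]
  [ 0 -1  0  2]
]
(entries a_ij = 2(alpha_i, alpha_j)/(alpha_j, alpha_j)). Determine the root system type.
D_4

The matrix has rank 4 with 2's on the diagonal. Reading the off-diagonal entries as Dynkin edges (a single edge where a_ij = a_ji = -1; a double or triple edge where a_ij * a_ji = 2 or 3), the diagram is a chain of 2 nodes with a fork of two nodes at one end (D_4). One simple-root ordering that puts it in standard form is (alpha_1, alpha_2, alpha_3, alpha_4). So the algebra is type D_4, i.e. so(8).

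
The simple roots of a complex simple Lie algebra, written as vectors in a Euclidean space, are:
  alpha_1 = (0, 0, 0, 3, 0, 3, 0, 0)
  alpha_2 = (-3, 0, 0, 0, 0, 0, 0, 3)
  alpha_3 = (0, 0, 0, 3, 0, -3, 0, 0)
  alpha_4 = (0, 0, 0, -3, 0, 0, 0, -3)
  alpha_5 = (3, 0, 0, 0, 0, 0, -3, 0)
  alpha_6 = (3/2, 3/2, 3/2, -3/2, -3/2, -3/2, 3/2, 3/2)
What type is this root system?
Compute the Cartan integers a_ij = 2(alpha_i, alpha_j)/(alpha_j, alpha_j); the resulting 6x6 Cartan matrix is
[[2, 0, 0, -1, 0, -1], [0, 2, 0, -1, -1, 0], [0, 0, 2, -1, 0, 0], [-1, -1, -1, 2, 0, 0], [0, -1, 0, 0, 2, 0], [-1, 0, 0, 0, 0, 2]].
All simple roots have the same length, so the diagram is simply laced. The associated Dynkin diagram is a chain of 5 nodes with one extra node attached to the third node from one end (E_6), so the type is E_6.

E_6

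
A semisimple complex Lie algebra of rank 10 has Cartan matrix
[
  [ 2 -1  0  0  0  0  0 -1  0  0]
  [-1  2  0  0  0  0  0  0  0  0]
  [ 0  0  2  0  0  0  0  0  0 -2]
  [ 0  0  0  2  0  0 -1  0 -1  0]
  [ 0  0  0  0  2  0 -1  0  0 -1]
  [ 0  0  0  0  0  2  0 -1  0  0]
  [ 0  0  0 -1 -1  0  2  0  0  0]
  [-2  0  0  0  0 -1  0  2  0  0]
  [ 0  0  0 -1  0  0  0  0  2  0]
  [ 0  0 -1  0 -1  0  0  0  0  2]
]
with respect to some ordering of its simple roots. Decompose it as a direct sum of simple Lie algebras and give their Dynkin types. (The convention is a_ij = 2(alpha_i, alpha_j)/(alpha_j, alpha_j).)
C_6 (sp(12)) ⊕ F_4

The diagram associated to this matrix has two connected components: the simple roots {alpha_3, alpha_4, alpha_5, alpha_7, alpha_9, alpha_10} form a chain of 6 nodes with a double edge at one end; the terminal node there is the unique long simple root (C_6), and {alpha_1, alpha_2, alpha_6, alpha_8} form a chain of 4 nodes with a double edge between the middle two (F_4). A semisimple Lie algebra decomposes uniquely as the direct sum of simple ideals, one per connected component of its Dynkin diagram, so g ≅ C_6 ⊕ F_4 (dimension 78 + 52 = 130).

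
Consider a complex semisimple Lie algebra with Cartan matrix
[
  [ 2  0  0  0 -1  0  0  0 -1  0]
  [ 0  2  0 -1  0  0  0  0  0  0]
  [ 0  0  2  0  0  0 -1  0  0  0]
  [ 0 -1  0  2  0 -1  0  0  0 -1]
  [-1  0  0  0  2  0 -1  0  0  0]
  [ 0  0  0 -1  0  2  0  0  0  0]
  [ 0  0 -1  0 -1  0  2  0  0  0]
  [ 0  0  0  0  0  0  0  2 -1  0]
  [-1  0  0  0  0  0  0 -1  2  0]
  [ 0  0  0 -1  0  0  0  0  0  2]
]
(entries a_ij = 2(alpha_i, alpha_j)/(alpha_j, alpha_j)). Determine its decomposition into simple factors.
The diagram associated to this matrix has two connected components: the simple roots {alpha_1, alpha_3, alpha_5, alpha_7, alpha_8, alpha_9} form a chain of 6 nodes with single edges (A_6), and {alpha_2, alpha_4, alpha_6, alpha_10} form a chain of 2 nodes with a fork of two nodes at one end (D_4). A semisimple Lie algebra decomposes uniquely as the direct sum of simple ideals, one per connected component of its Dynkin diagram, so g ≅ A_6 ⊕ D_4 (dimension 48 + 28 = 76).

A_6 + D_4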